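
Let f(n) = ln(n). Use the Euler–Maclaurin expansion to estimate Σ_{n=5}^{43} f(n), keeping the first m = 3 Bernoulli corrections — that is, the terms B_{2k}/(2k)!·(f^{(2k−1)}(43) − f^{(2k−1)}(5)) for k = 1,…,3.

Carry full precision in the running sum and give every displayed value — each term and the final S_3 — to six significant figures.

S_3 ≈ 118.355

The integral term ∫_5^43 ln(x) dx = 115.684.
Endpoint term: (f(5) + f(43))/2 = (1.60944 + 3.76120)/2 = 2.68532.
Running total after boundary: 118.370.
k=1: B_{2}/(2)! × [f^{(1)}(43) − f^{(1)}(5)] = 1/12 × (0.0232558 − 0.200000) = -0.0147287.
Running total after k=1: 118.355.
k=2: B_{4}/(4)! × [f^{(3)}(43) − f^{(3)}(5)] = −1/720 × (2.51550e-05 − 0.0160000) = 2.21873e-05.
Running total after k=2: 118.355.
k=3: B_{6}/(6)! × [f^{(5)}(43) − f^{(5)}(5)] = 1/30240 × (1.63256e-07 − 0.00768000) = -2.53963e-07.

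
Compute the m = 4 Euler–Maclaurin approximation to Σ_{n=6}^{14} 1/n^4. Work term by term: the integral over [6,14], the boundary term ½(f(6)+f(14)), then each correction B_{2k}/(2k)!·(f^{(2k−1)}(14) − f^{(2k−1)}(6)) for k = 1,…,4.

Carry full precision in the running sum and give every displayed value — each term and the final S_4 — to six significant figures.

S_4 ≈ 0.00186222

∫_6^14 1/x^4 dx evaluates to 0.00142173.
Endpoint term: (f(6) + f(14))/2 = (0.000771605 + 2.60308e-05)/2 = 0.000398818.
So far: 0.00182055.
Correction k=1: B_{2}/2! · (f^{(1)}(14) − f^{(1)}(6)) = 1/12 · (-7.43738e-06 − (-0.000514403)) = 4.22472e-05.
Running total after k=1: 0.00186280.
Correction k=2: B_{4}/4! · (f^{(3)}(14) − f^{(3)}(6)) = −1/720 · (-1.13837e-06 − (-0.000428669)) = -5.93793e-07.
Running total after k=2: 0.00186220.
Correction k=3: B_{6}/6! · (f^{(5)}(14) − f^{(5)}(6)) = 1/30240 · (-3.25250e-07 − (-0.000666819)) = 2.20401e-08.
Running total after k=3: 0.00186223.
Correction k=4: B_{8}/8! · (f^{(7)}(14) − f^{(7)}(6)) = −1/1209600 · (-1.49349e-07 − (-0.00166705)) = -1.37806e-09.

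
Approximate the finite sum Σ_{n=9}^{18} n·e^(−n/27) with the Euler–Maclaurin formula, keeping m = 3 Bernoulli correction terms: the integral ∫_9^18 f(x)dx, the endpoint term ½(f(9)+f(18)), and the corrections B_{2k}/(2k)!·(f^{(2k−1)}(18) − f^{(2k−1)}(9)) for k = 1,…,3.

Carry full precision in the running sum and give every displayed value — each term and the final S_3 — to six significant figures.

The integral term ∫_9^18 x·e^(−x/27) dx = 72.6666.
Endpoint term: (f(9) + f(18))/2 = (6.44878 + 9.24151)/2 = 7.84514.
Running total after boundary: 80.5118.
Correction k=1: B_{2}/2! · (f^{(1)}(18) − f^{(1)}(9)) = 1/12 · (0.171139 − 0.477688) = -0.0255457.
Partial sum through k=1: 80.4862.
Correction k=2: B_{4}/4! · (f^{(3)}(18) − f^{(3)}(9)) = −1/720 · (0.00164331 − 0.00262106) = 1.35798e-06.
Partial sum through k=2: 80.4862.
Correction k=3: B_{6}/6! · (f^{(5)}(18) − f^{(5)}(9)) = 1/30240 · (4.18637e-06 − 6.29197e-06) = -6.96298e-11.

S_3 ≈ 80.4862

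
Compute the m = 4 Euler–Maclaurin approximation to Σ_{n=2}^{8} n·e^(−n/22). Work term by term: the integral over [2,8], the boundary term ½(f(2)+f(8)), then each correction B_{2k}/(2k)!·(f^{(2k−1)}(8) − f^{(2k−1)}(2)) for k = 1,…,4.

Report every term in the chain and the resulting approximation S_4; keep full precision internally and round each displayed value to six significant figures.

∫_2^8 x·e^(−x/22) dx evaluates to 23.3222.
½[f(2) + f(8)] = ½[1.82620 + 5.56115] = 3.69368.
Running total after boundary: 27.0159.
Order-1 term: 1/12 · (0.442364 − 0.830092) = -0.0323106.
Partial sum through k=1: 26.9836.
Order-2 term: −1/720 · (0.00378647 − 0.00548821) = 2.36352e-06.
Partial sum through k=2: 26.9836.
Order-3 term: 1/30240 · (1.37582e-05 − 1.91350e-05) = -1.77805e-10.
Partial sum through k=3: 26.9836.
Order-4 term: −1/1209600 · (4.06882e-08 − 5.56421e-08) = 1.23627e-14.

S_4 ≈ 26.9836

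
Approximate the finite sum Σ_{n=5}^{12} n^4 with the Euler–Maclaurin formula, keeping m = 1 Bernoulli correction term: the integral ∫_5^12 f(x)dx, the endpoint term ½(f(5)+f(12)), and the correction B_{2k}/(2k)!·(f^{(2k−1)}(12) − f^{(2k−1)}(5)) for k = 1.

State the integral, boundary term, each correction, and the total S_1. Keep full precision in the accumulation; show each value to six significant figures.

The integral term ∫_5^12 x^4 dx = 49141.4.
½[f(5) + f(12)] = ½[625.000 + 20736.0] = 10680.5.
Running total after boundary: 59821.9.
Order-1 term: 1/12 · (6912.00 − 500.000) = 534.333.

S_1 ≈ 60356.2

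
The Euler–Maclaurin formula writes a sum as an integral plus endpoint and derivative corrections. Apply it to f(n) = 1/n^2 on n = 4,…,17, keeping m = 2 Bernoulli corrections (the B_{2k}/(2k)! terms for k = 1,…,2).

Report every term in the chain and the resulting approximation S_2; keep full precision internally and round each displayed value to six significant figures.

S_2 ≈ 0.226694

Integral: ∫_4^17 1/x^2 dx = 0.191176.
Endpoint term: (f(4) + f(17))/2 = (0.0625000 + 0.00346021)/2 = 0.0329801.
So far: 0.224157.
Correction k=1: B_{2}/2! · (f^{(1)}(17) − f^{(1)}(4)) = 1/12 · (-0.000407083 − (-0.0312500)) = 0.00257024.
After k=1: 0.226727.
Correction k=2: B_{4}/4! · (f^{(3)}(17) − f^{(3)}(4)) = −1/720 · (-1.69031e-05 − (-0.0234375)) = -3.25286e-05.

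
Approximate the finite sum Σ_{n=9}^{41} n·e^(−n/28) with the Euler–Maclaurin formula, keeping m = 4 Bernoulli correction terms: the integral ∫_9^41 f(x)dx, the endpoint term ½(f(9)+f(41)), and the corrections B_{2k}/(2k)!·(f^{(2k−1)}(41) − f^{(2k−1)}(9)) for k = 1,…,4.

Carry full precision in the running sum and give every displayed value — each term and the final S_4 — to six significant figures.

∫_9^41 x·e^(−x/28) dx evaluates to 304.455.
Boundary: ½(f(9) + f(41)) = ½(6.52601 + 9.48097) = 8.00349.
So far: 312.458.
k=1: B_{2}/(2)! × [f^{(1)}(41) − f^{(1)}(9)] = 1/12 × (-0.107363 − 0.492041) = -0.0499503.
Running total after k=1: 312.408.
k=2: B_{4}/(4)! × [f^{(3)}(41) − f^{(3)}(9)] = −1/720 × (0.000452963 − 0.00247738) = 2.81169e-06.
Running total after k=2: 312.408.
k=3: B_{6}/(6)! × [f^{(5)}(41) − f^{(5)}(9)] = 1/30240 × (1.33019e-06 − 5.51933e-06) = -1.38530e-10.
Running total after k=3: 312.408.
k=4: B_{8}/(8)! × [f^{(7)}(41) − f^{(7)}(9)] = −1/1209600 × (2.65640e-09 − 1.00494e-08) = 6.11195e-15.

S_4 ≈ 312.408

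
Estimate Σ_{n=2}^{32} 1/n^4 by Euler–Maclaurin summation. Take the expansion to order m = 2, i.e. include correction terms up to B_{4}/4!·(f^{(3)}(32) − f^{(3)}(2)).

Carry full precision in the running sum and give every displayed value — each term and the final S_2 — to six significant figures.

∫_2^32 1/x^4 dx evaluates to 0.0416565.
½[f(2) + f(32)] = ½[0.0625000 + 9.53674e-07] = 0.0312505.
Integral + boundary = 0.0729070.
Correction k=1: B_{2}/2! · (f^{(1)}(32) − f^{(1)}(2)) = 1/12 · (-1.19209e-07 − (-0.125000)) = 0.0104167.
After k=1: 0.0833236.
Correction k=2: B_{4}/4! · (f^{(3)}(32) − f^{(3)}(2)) = −1/720 · (-3.49246e-09 − (-0.937500)) = -0.00130208.

S_2 ≈ 0.0820215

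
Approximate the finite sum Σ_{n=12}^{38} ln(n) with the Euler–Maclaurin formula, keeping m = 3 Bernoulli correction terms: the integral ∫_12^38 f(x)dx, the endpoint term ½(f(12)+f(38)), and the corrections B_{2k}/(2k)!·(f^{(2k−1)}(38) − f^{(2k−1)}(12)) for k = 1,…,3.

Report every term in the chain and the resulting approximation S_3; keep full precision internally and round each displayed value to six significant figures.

S_3 ≈ 85.4659

∫_12^38 ln(x) dx evaluates to 82.4094.
½[f(12) + f(38)] = ½[2.48491 + 3.63759] = 3.06125.
Integral + boundary = 85.4706.
Order-1 term: 1/12 · (0.0263158 − 0.0833333) = -0.00475146.
After k=1: 85.4659.
Order-2 term: −1/720 · (3.64485e-05 − 0.00115741) = 1.55689e-06.
After k=2: 85.4659.
Order-3 term: 1/30240 · (3.02896e-07 − 9.64506e-05) = -3.17949e-09.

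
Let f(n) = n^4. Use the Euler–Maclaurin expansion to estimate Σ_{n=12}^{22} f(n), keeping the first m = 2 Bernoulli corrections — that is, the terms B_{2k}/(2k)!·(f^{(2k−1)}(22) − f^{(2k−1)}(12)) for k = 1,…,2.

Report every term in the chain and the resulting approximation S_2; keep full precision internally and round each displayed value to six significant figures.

Integral: ∫_12^22 x^4 dx = 980960.
Endpoint term: (f(12) + f(22))/2 = (20736.0 + 234256)/2 = 127496.
Integral + boundary = 1.10846e+06.
Correction k=1: B_{2}/2! · (f^{(1)}(22) − f^{(1)}(12)) = 1/12 · (42592.0 − 6912.00) = 2973.33.
After k=1: 1.11143e+06.
Correction k=2: B_{4}/4! · (f^{(3)}(22) − f^{(3)}(12)) = −1/720 · (528.000 − 288.000) = -0.333333.

S_2 ≈ 1.11143e+06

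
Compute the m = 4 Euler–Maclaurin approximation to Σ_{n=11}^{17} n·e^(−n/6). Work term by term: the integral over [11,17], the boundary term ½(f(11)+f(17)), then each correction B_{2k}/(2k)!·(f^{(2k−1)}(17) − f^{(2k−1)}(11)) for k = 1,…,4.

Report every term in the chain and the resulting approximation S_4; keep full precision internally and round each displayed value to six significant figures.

S_4 ≈ 9.57246

∫_11^17 x·e^(−x/6) dx evaluates to 8.19106.
½[f(11) + f(17)] = ½[1.75868 + 0.999880] = 1.37928.
So far: 9.57034.
Correction k=1: B_{2}/2! · (f^{(1)}(17) − f^{(1)}(11)) = 1/12 · (-0.107830 − (-0.133233)) = 0.00211691.
After k=1: 9.57246.
Correction k=2: B_{4}/4! · (f^{(3)}(17) − f^{(3)}(11)) = −1/720 · (0.000272298 − 0.00518129) = 6.81804e-06.
After k=2: 9.57246.
Correction k=3: B_{6}/6! · (f^{(5)}(17) − f^{(5)}(11)) = 1/30240 · (9.83300e-05 − 0.000390653) = -9.66675e-09.
After k=3: 9.57246.
Correction k=4: B_{8}/8! · (f^{(7)}(17) − f^{(7)}(11)) = −1/1209600 · (5.25267e-06 − 1.77050e-05) = 1.02946e-11.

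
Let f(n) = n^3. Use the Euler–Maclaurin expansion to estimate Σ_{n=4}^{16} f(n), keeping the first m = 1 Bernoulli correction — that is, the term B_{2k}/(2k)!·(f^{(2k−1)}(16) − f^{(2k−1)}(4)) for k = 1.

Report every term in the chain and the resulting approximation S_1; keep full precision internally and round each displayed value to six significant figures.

The integral term ∫_4^16 x^3 dx = 16320.0.
½[f(4) + f(16)] = ½[64.0000 + 4096.00] = 2080.00.
Integral + boundary = 18400.0.
k=1: B_{2}/(2)! × [f^{(1)}(16) − f^{(1)}(4)] = 1/12 × (768.000 − 48.0000) = 60.0000.

S_1 ≈ 18460.0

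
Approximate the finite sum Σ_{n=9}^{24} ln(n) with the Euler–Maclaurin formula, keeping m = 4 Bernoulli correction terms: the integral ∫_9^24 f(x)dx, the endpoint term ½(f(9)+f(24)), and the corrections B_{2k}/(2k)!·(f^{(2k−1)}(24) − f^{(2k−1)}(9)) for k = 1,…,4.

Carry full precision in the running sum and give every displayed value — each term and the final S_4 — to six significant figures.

S_4 ≈ 44.1801

∫_9^24 ln(x) dx evaluates to 41.4983.
½[f(9) + f(24)] = ½[2.19722 + 3.17805] = 2.68764.
So far: 44.1859.
k=1: B_{2}/(2)! × [f^{(1)}(24) − f^{(1)}(9)] = 1/12 × (0.0416667 − 0.111111) = -0.00578704.
Partial sum through k=1: 44.1801.
k=2: B_{4}/(4)! × [f^{(3)}(24) − f^{(3)}(9)] = −1/720 × (0.000144676 − 0.00274348) = 3.60946e-06.
Partial sum through k=2: 44.1801.
k=3: B_{6}/(6)! × [f^{(5)}(24) − f^{(5)}(9)] = 1/30240 × (3.01408e-06 − 0.000406442) = -1.33409e-08.
Partial sum through k=3: 44.1801.
k=4: B_{8}/(8)! × [f^{(7)}(24) − f^{(7)}(9)] = −1/1209600 × (1.56983e-07 − 0.000150534) = 1.24320e-10.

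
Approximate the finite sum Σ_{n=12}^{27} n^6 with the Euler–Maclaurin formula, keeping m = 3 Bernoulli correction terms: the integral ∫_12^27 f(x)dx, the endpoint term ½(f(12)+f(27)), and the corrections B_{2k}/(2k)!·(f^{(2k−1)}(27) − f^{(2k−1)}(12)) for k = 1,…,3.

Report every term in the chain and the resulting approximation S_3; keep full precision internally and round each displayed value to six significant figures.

S_3 ≈ 1.69147e+09

Integral: ∫_12^27 x^6 dx = 1.48922e+09.
½[f(12) + f(27)] = ½[2.98598e+06 + 3.87420e+08] = 1.95203e+08.
So far: 1.68442e+09.
Correction k=1: B_{2}/2! · (f^{(1)}(27) − f^{(1)}(12)) = 1/12 · (8.60934e+07 − 1.49299e+06) = 7.05004e+06.
After k=1: 1.69147e+09.
Correction k=2: B_{4}/4! · (f^{(3)}(27) − f^{(3)}(12)) = −1/720 · (2.36196e+06 − 207360) = -2992.50.
After k=2: 1.69147e+09.
Correction k=3: B_{6}/6! · (f^{(5)}(27) − f^{(5)}(12)) = 1/30240 · (19440.0 − 8640.00) = 0.357143.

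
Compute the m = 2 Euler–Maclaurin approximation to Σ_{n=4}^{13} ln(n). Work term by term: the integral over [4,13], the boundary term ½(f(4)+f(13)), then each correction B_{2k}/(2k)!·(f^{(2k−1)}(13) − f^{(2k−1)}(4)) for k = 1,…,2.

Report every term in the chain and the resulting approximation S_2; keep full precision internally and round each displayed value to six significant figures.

S_2 ≈ 20.7604

Integral: ∫_4^13 ln(x) dx = 18.7992.
Endpoint term: (f(4) + f(13))/2 = (1.38629 + 2.56495)/2 = 1.97562.
Integral + boundary = 20.7748.
Order-1 term: 1/12 · (0.0769231 − 0.250000) = -0.0144231.
Partial sum through k=1: 20.7604.
Order-2 term: −1/720 · (0.000910332 − 0.0312500) = 4.21384e-05.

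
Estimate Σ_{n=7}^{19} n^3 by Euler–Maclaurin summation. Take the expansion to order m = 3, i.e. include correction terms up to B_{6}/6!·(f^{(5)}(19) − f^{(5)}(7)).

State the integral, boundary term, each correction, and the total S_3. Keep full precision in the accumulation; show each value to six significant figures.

S_3 ≈ 35659.0

Integral: ∫_7^19 x^3 dx = 31980.0.
Boundary: ½(f(7) + f(19)) = ½(343.000 + 6859.00) = 3601.00.
Integral + boundary = 35581.0.
k=1: B_{2}/(2)! × [f^{(1)}(19) − f^{(1)}(7)] = 1/12 × (1083.00 − 147.000) = 78.0000.
Running total after k=1: 35659.0.
k=2: B_{4}/(4)! × [f^{(3)}(19) − f^{(3)}(7)] = −1/720 × (6.00000 − 6.00000) = 0.00000.
Running total after k=2: 35659.0.
k=3: B_{6}/(6)! × [f^{(5)}(19) − f^{(5)}(7)] = 1/30240 × (0.00000 − 0.00000) = 0.00000.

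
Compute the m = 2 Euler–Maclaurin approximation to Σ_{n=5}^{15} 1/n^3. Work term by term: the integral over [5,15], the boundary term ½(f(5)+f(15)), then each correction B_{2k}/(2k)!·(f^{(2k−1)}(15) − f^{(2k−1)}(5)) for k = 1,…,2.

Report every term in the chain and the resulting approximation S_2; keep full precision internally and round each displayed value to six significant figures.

The integral term ∫_5^15 1/x^3 dx = 0.0177778.
½[f(5) + f(15)] = ½[0.00800000 + 0.000296296] = 0.00414815.
Running total after boundary: 0.0219259.
Correction k=1: B_{2}/2! · (f^{(1)}(15) − f^{(1)}(5)) = 1/12 · (-5.92593e-05 − (-0.00480000)) = 0.000395062.
After k=1: 0.0223210.
Correction k=2: B_{4}/4! · (f^{(3)}(15) − f^{(3)}(5)) = −1/720 · (-5.26749e-06 − (-0.00384000)) = -5.32602e-06.

S_2 ≈ 0.0223157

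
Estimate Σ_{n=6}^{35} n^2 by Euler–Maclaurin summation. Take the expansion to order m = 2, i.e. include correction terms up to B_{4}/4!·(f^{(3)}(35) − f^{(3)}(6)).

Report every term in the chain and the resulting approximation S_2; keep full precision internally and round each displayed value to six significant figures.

∫_6^35 x^2 dx evaluates to 14219.7.
Boundary: ½(f(6) + f(35)) = ½(36.0000 + 1225.00) = 630.500.
Running total after boundary: 14850.2.
k=1: B_{2}/(2)! × [f^{(1)}(35) − f^{(1)}(6)] = 1/12 × (70.0000 − 12.0000) = 4.83333.
Partial sum through k=1: 14855.0.
k=2: B_{4}/(4)! × [f^{(3)}(35) − f^{(3)}(6)] = −1/720 × (0.00000 − 0.00000) = 0.00000.

S_2 ≈ 14855.0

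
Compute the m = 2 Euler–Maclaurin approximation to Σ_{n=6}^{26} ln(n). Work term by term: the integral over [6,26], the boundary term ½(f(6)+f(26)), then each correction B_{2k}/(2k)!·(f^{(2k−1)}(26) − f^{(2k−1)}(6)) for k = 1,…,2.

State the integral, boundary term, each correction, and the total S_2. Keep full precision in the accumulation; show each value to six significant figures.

S_2 ≈ 56.4742

Integral: ∫_6^26 ln(x) dx = 53.9600.
Endpoint term: (f(6) + f(26))/2 = (1.79176 + 3.25810)/2 = 2.52493.
So far: 56.4849.
Correction k=1: B_{2}/2! · (f^{(1)}(26) − f^{(1)}(6)) = 1/12 · (0.0384615 − 0.166667) = -0.0106838.
Running total after k=1: 56.4742.
Correction k=2: B_{4}/4! · (f^{(3)}(26) − f^{(3)}(6)) = −1/720 · (0.000113792 − 0.00925926) = 1.27020e-05.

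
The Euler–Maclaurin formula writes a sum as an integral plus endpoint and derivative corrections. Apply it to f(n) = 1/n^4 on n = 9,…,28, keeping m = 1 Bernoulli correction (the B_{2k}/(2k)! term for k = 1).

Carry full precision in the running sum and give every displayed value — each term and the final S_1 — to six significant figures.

Integral: ∫_9^28 1/x^4 dx = 0.000442063.
Boundary: ½(f(9) + f(28)) = ½(0.000152416 + 1.62693e-06) = 7.70214e-05.
Integral + boundary = 0.000519084.
Correction k=1: B_{2}/2! · (f^{(1)}(28) − f^{(1)}(9)) = 1/12 · (-2.32418e-07 − (-6.77404e-05)) = 5.62566e-06.

S_1 ≈ 0.000524710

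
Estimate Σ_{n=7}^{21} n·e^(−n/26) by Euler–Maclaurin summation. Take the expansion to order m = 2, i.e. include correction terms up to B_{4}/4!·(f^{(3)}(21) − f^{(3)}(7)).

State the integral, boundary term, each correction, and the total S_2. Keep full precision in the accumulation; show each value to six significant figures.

∫_7^21 x·e^(−x/26) dx evaluates to 110.611.
½[f(7) + f(21)] = ½[5.34777 + 9.36360] = 7.35569.
Running total after boundary: 117.967.
k=1: B_{2}/(2)! × [f^{(1)}(21) − f^{(1)}(7)] = 1/12 × (0.0857473 − 0.558284) = -0.0393780.
Partial sum through k=1: 117.927.
k=2: B_{4}/(4)! × [f^{(3)}(21) − f^{(3)}(7)] = −1/720 × (0.00144603 − 0.00308612) = 2.27790e-06.

S_2 ≈ 117.927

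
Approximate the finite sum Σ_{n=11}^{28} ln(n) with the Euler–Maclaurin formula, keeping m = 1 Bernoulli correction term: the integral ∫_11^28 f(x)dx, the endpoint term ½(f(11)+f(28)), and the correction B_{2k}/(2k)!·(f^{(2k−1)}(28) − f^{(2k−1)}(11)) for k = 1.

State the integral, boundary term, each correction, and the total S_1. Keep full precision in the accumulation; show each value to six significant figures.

Integral: ∫_11^28 ln(x) dx = 49.9249.
Endpoint term: (f(11) + f(28))/2 = (2.39790 + 3.33220)/2 = 2.86505.
Running total after boundary: 52.7899.
k=1: B_{2}/(2)! × [f^{(1)}(28) − f^{(1)}(11)] = 1/12 × (0.0357143 − 0.0909091) = -0.00459957.

S_1 ≈ 52.7853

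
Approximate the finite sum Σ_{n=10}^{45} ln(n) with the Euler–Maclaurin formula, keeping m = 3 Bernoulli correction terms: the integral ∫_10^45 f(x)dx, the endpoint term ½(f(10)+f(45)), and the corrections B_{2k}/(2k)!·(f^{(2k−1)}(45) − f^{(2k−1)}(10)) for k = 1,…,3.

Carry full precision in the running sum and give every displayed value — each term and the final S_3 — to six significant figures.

S_3 ≈ 116.322

The integral term ∫_10^45 ln(x) dx = 113.274.
Endpoint term: (f(10) + f(45))/2 = (2.30259 + 3.80666)/2 = 3.05462.
Running total after boundary: 116.329.
k=1: B_{2}/(2)! × [f^{(1)}(45) − f^{(1)}(10)] = 1/12 × (0.0222222 − 0.100000) = -0.00648148.
Partial sum through k=1: 116.322.
k=2: B_{4}/(4)! × [f^{(3)}(45) − f^{(3)}(10)] = −1/720 × (2.19479e-05 − 0.00200000) = 2.74729e-06.
Partial sum through k=2: 116.322.
k=3: B_{6}/(6)! × [f^{(5)}(45) − f^{(5)}(10)] = 1/30240 × (1.30061e-07 − 0.000240000) = -7.93221e-09.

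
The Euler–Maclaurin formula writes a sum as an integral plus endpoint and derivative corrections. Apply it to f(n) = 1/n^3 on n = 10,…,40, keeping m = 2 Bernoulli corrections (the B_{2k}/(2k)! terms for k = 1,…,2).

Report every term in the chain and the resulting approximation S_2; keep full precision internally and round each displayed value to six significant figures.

S_2 ≈ 0.00522013

∫_10^40 1/x^3 dx evaluates to 0.00468750.
Boundary: ½(f(10) + f(40)) = ½(0.00100000 + 1.56250e-05) = 0.000507813.
Running total after boundary: 0.00519531.
Correction k=1: B_{2}/2! · (f^{(1)}(40) − f^{(1)}(10)) = 1/12 · (-1.17187e-06 − (-0.000300000)) = 2.49023e-05.
Running total after k=1: 0.00522021.
Correction k=2: B_{4}/4! · (f^{(3)}(40) − f^{(3)}(10)) = −1/720 · (-1.46484e-08 − (-6.00000e-05)) = -8.33130e-08.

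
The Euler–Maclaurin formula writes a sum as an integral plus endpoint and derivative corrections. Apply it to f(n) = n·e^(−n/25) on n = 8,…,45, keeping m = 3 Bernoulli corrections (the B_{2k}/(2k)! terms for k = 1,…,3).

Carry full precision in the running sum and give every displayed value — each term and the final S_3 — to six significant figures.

S_3 ≈ 316.372

The integral term ∫_8^45 x·e^(−x/25) dx = 309.800.
½[f(8) + f(45)] = ½[5.80919 + 7.43845] = 6.62382.
Running total after boundary: 316.424.
k=1: B_{2}/(2)! × [f^{(1)}(45) − f^{(1)}(8)] = 1/12 × (-0.132239 − 0.493781) = -0.0521684.
After k=1: 316.372.
k=2: B_{4}/(4)! × [f^{(3)}(45) − f^{(3)}(8)] = −1/720 × (0.000317374 − 0.00311373) = 3.88382e-06.
After k=2: 316.372.
k=3: B_{6}/(6)! × [f^{(5)}(45) − f^{(5)}(8)] = 1/30240 × (1.35413e-06 − 8.69985e-06) = -2.42914e-10.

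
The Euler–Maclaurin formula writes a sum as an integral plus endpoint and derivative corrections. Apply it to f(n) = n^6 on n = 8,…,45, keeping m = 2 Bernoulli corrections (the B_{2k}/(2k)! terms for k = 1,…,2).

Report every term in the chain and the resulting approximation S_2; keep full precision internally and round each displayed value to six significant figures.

S_2 ≈ 5.76253e+10

The integral term ∫_8^45 x^6 dx = 5.33811e+10.
Boundary: ½(f(8) + f(45)) = ½(262144 + 8.30377e+09) = 4.15201e+09.
Integral + boundary = 5.75331e+10.
Correction k=1: B_{2}/2! · (f^{(1)}(45) − f^{(1)}(8)) = 1/12 · (1.10717e+09 − 196608) = 9.22477e+07.
Running total after k=1: 5.76253e+10.
Correction k=2: B_{4}/4! · (f^{(3)}(45) − f^{(3)}(8)) = −1/720 · (1.09350e+07 − 61440.0) = -15102.2.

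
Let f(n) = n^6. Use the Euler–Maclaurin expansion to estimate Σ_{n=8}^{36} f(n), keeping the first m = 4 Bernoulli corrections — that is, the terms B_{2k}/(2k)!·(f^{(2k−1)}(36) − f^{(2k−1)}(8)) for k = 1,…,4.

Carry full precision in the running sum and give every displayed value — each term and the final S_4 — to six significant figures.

The integral term ∫_8^36 x^6 dx = 1.11946e+10.
Boundary: ½(f(8) + f(36)) = ½(262144 + 2.17678e+09) = 1.08852e+09.
Integral + boundary = 1.22831e+10.
Order-1 term: 1/12 · (3.62797e+08 − 196608) = 3.02167e+07.
Partial sum through k=1: 1.23133e+10.
Order-2 term: −1/720 · (5.59872e+06 − 61440.0) = -7690.67.
Partial sum through k=2: 1.23133e+10.
Order-3 term: 1/30240 · (25920.0 − 5760.00) = 0.666667.
Partial sum through k=3: 1.23133e+10.
Order-4 term: −1/1209600 · (0.00000 − 0.00000) = 0.00000.

S_4 ≈ 1.23133e+10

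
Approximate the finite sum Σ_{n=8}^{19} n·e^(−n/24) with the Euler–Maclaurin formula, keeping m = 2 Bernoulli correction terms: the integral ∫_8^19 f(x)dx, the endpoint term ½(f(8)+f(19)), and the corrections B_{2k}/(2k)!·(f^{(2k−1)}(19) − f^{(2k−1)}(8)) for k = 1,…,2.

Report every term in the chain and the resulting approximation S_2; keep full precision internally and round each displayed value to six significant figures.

The integral term ∫_8^19 x·e^(−x/24) dx = 82.7082.
½[f(8) + f(19)] = ½[5.73225 + 8.60869] = 7.17047.
Running total after boundary: 89.8787.
Correction k=1: B_{2}/2! · (f^{(1)}(19) − f^{(1)}(8)) = 1/12 · (0.0943935 − 0.477688) = -0.0319412.
Running total after k=1: 89.8467.
Correction k=2: B_{4}/4! · (f^{(3)}(19) − f^{(3)}(8)) = −1/720 · (0.00173710 − 0.00331727) = 2.19468e-06.

S_2 ≈ 89.8467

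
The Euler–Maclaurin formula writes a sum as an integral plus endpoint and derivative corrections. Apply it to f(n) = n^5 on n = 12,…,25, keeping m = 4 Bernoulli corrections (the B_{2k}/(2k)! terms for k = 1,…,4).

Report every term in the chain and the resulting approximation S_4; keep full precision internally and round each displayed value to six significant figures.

Integral: ∫_12^25 x^5 dx = 4.01924e+07.
½[f(12) + f(25)] = ½[248832 + 9.76562e+06] = 5.00723e+06.
Running total after boundary: 4.51997e+07.
k=1: B_{2}/(2)! × [f^{(1)}(25) − f^{(1)}(12)] = 1/12 × (1.95312e+06 − 103680) = 154120.
Running total after k=1: 4.53538e+07.
k=2: B_{4}/(4)! × [f^{(3)}(25) − f^{(3)}(12)] = −1/720 × (37500.0 − 8640.00) = -40.0833.
Running total after k=2: 4.53537e+07.
k=3: B_{6}/(6)! × [f^{(5)}(25) − f^{(5)}(12)] = 1/30240 × (120.000 − 120.000) = 0.00000.
Running total after k=3: 4.53537e+07.
k=4: B_{8}/(8)! × [f^{(7)}(25) − f^{(7)}(12)] = −1/1209600 × (0.00000 − 0.00000) = 0.00000.

S_4 ≈ 4.53537e+07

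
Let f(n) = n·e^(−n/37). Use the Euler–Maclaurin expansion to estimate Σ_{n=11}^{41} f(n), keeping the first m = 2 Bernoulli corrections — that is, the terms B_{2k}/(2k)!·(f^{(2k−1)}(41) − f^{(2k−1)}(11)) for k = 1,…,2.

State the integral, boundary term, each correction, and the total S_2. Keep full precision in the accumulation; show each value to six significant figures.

S_2 ≈ 377.153

The integral term ∫_11^41 x·e^(−x/37) dx = 366.346.
Endpoint term: (f(11) + f(41))/2 = (8.17105 + 13.5375)/2 = 10.8543.
Running total after boundary: 377.200.
k=1: B_{2}/(2)! × [f^{(1)}(41) − f^{(1)}(11)] = 1/12 × (-0.0356955 − 0.521984) = -0.0464733.
After k=1: 377.153.
k=2: B_{4}/(4)! × [f^{(3)}(41) − f^{(3)}(11)] = −1/720 × (0.000456297 − 0.00146649) = 1.40305e-06.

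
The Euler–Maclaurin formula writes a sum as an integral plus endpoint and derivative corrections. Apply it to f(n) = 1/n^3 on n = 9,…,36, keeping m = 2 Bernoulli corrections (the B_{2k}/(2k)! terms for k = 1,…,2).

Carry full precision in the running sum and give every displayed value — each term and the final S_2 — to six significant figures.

S_2 ≈ 0.00652142

Integral: ∫_9^36 1/x^3 dx = 0.00578704.
Endpoint term: (f(9) + f(36))/2 = (0.00137174 + 2.14335e-05)/2 = 0.000696588.
Integral + boundary = 0.00648362.
Correction k=1: B_{2}/2! · (f^{(1)}(36) − f^{(1)}(9)) = 1/12 · (-1.78612e-06 − (-0.000457247)) = 3.79551e-05.
After k=1: 0.00652158.
Correction k=2: B_{4}/4! · (f^{(3)}(36) − f^{(3)}(9)) = −1/720 · (-2.75636e-08 − (-0.000112901)) = -1.56768e-07.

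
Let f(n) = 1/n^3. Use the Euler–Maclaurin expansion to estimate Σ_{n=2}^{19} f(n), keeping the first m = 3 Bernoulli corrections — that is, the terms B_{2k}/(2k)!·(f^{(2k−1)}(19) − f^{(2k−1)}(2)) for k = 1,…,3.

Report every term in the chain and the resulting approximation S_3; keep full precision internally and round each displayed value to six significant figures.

∫_2^19 1/x^3 dx evaluates to 0.123615.
½[f(2) + f(19)] = ½[0.125000 + 0.000145794] = 0.0625729.
So far: 0.186188.
Correction k=1: B_{2}/2! · (f^{(1)}(19) − f^{(1)}(2)) = 1/12 · (-2.30201e-05 − (-0.187500)) = 0.0156231.
Running total after k=1: 0.201811.
Correction k=2: B_{4}/4! · (f^{(3)}(19) − f^{(3)}(2)) = −1/720 · (-1.27535e-06 − (-0.937500)) = -0.00130208.
Running total after k=2: 0.200509.
Correction k=3: B_{6}/6! · (f^{(5)}(19) − f^{(5)}(2)) = 1/30240 · (-1.48379e-07 − (-9.84375)) = 0.000325521.

S_3 ≈ 0.200834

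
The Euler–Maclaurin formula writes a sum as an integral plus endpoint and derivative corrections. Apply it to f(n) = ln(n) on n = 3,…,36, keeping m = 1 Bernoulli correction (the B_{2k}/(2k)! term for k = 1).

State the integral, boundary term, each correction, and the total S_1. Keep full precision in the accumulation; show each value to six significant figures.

∫_3^36 ln(x) dx evaluates to 92.7108.
½[f(3) + f(36)] = ½[1.09861 + 3.58352] = 2.34107.
So far: 95.0519.
Correction k=1: B_{2}/2! · (f^{(1)}(36) − f^{(1)}(3)) = 1/12 · (0.0277778 − 0.333333) = -0.0254630.

S_1 ≈ 95.0264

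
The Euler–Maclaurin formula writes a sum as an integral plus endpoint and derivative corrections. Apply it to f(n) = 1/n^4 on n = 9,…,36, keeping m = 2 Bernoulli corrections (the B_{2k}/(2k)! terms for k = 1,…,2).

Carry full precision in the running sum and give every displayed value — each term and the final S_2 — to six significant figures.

Integral: ∫_9^36 1/x^4 dx = 0.000450103.
Boundary: ½(f(9) + f(36)) = ½(0.000152416 + 5.95374e-07) = 7.65056e-05.
Integral + boundary = 0.000526608.
Order-1 term: 1/12 · (-6.61527e-08 − (-6.77404e-05)) = 5.63952e-06.
Running total after k=1: 0.000532248.
Order-2 term: −1/720 · (-1.53131e-09 − (-2.50890e-05)) = -3.48437e-08.

S_2 ≈ 0.000532213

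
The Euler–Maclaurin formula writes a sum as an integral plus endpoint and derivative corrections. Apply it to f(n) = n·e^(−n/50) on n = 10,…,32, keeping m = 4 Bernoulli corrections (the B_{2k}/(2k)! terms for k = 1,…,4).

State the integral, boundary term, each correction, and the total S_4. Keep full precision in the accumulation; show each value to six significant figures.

The integral term ∫_10^32 x·e^(−x/50) dx = 294.293.
Endpoint term: (f(10) + f(32))/2 = (8.18731 + 16.8734)/2 = 12.5303.
Integral + boundary = 306.824.
Order-1 term: 1/12 · (0.189825 − 0.654985) = -0.0387633.
After k=1: 306.785.
Order-2 term: −1/720 · (0.000497764 − 0.000916978) = 5.82242e-07.
After k=2: 306.785.
Order-3 term: 1/30240 · (3.67839e-07 − 6.28785e-07) = -8.62917e-12.
After k=3: 306.785.
Order-4 term: −1/1209600 · (2.14629e-10 − 3.56312e-10) = 1.17132e-16.

S_4 ≈ 306.785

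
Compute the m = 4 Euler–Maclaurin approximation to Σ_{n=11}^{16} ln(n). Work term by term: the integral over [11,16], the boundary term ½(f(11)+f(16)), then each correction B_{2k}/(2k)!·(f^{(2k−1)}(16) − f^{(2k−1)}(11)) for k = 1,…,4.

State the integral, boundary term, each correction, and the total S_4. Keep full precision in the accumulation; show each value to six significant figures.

The integral term ∫_11^16 ln(x) dx = 12.9846.
Endpoint term: (f(11) + f(16))/2 = (2.39790 + 2.77259)/2 = 2.58524.
Integral + boundary = 15.5698.
k=1: B_{2}/(2)! × [f^{(1)}(16) − f^{(1)}(11)] = 1/12 × (0.0625000 − 0.0909091) = -0.00236742.
Running total after k=1: 15.5674.
k=2: B_{4}/(4)! × [f^{(3)}(16) − f^{(3)}(11)] = −1/720 × (0.000488281 − 0.00150263) = 1.40882e-06.
Running total after k=2: 15.5674.
k=3: B_{6}/(6)! × [f^{(5)}(16) − f^{(5)}(11)] = 1/30240 × (2.28882e-05 − 0.000149021) = -4.17106e-09.
Running total after k=3: 15.5674.
k=4: B_{8}/(8)! × [f^{(7)}(16) − f^{(7)}(11)] = −1/1209600 × (2.68221e-06 − 3.69474e-05) = 2.83277e-11.

S_4 ≈ 15.5674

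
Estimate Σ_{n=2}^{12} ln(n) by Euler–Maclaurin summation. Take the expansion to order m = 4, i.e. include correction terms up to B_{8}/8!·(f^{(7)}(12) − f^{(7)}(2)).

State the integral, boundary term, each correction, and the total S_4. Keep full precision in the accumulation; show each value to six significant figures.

Integral: ∫_2^12 ln(x) dx = 18.4326.
Boundary: ½(f(2) + f(12)) = ½(0.693147 + 2.48491) = 1.58903.
Integral + boundary = 20.0216.
k=1: B_{2}/(2)! × [f^{(1)}(12) − f^{(1)}(2)] = 1/12 × (0.0833333 − 0.500000) = -0.0347222.
Partial sum through k=1: 19.9869.
k=2: B_{4}/(4)! × [f^{(3)}(12) − f^{(3)}(2)] = −1/720 × (0.00115741 − 0.250000) = 0.000345615.
Partial sum through k=2: 19.9872.
k=3: B_{6}/(6)! × [f^{(5)}(12) − f^{(5)}(2)] = 1/30240 × (9.64506e-05 − 0.750000) = -2.47984e-05.
Partial sum through k=3: 19.9872.
k=4: B_{8}/(8)! × [f^{(7)}(12) − f^{(7)}(2)] = −1/1209600 × (2.00939e-05 − 5.62500) = 4.65028e-06.

S_4 ≈ 19.9872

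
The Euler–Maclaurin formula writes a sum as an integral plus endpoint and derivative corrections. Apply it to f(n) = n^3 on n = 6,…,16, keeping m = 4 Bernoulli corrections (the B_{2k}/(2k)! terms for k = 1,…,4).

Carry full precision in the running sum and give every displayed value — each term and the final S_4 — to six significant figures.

S_4 ≈ 18271.0

∫_6^16 x^3 dx evaluates to 16060.0.
Endpoint term: (f(6) + f(16))/2 = (216.000 + 4096.00)/2 = 2156.00.
Integral + boundary = 18216.0.
k=1: B_{2}/(2)! × [f^{(1)}(16) − f^{(1)}(6)] = 1/12 × (768.000 − 108.000) = 55.0000.
Partial sum through k=1: 18271.0.
k=2: B_{4}/(4)! × [f^{(3)}(16) − f^{(3)}(6)] = −1/720 × (6.00000 − 6.00000) = 0.00000.
Partial sum through k=2: 18271.0.
k=3: B_{6}/(6)! × [f^{(5)}(16) − f^{(5)}(6)] = 1/30240 × (0.00000 − 0.00000) = 0.00000.
Partial sum through k=3: 18271.0.
k=4: B_{8}/(8)! × [f^{(7)}(16) − f^{(7)}(6)] = −1/1209600 × (0.00000 − 0.00000) = 0.00000.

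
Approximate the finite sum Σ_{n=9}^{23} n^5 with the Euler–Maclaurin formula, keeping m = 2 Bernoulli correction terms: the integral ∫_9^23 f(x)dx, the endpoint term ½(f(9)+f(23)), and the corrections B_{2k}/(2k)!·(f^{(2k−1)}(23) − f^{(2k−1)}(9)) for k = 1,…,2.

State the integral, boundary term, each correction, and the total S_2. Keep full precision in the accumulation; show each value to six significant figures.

Integral: ∫_9^23 x^5 dx = 2.45841e+07.
½[f(9) + f(23)] = ½[59049.0 + 6.43634e+06] = 3.24770e+06.
Integral + boundary = 2.78318e+07.
Correction k=1: B_{2}/2! · (f^{(1)}(23) − f^{(1)}(9)) = 1/12 · (1.39920e+06 − 32805.0) = 113867.
Partial sum through k=1: 2.79456e+07.
Correction k=2: B_{4}/4! · (f^{(3)}(23) − f^{(3)}(9)) = −1/720 · (31740.0 − 4860.00) = -37.3333.

S_2 ≈ 2.79456e+07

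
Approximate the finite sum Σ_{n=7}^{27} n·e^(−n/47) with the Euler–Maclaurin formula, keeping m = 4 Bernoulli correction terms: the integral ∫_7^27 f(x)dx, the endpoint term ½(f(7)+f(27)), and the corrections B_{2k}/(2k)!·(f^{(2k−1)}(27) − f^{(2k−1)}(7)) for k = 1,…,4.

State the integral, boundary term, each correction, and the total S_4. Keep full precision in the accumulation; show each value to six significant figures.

S_4 ≈ 239.248

∫_7^27 x·e^(−x/47) dx evaluates to 228.673.
Boundary: ½(f(7) + f(27)) = ½(6.03137 + 15.2011) = 10.6162.
Running total after boundary: 239.289.
Correction k=1: B_{2}/2! · (f^{(1)}(27) − f^{(1)}(7)) = 1/12 · (0.239576 − 0.733297) = -0.0411434.
After k=1: 239.248.
Correction k=2: B_{4}/4! · (f^{(3)}(27) − f^{(3)}(7)) = −1/720 · (0.000618191 − 0.00111206) = 6.85932e-07.
After k=2: 239.248.
Correction k=3: B_{6}/6! · (f^{(5)}(27) − f^{(5)}(7)) = 1/30240 · (5.10606e-07 − 8.56571e-07) = -1.14407e-11.
After k=3: 239.248.
Correction k=4: B_{8}/8! · (f^{(7)}(27) − f^{(7)}(7)) = −1/1209600 · (3.35609e-10 − 5.47632e-10) = 1.75283e-16.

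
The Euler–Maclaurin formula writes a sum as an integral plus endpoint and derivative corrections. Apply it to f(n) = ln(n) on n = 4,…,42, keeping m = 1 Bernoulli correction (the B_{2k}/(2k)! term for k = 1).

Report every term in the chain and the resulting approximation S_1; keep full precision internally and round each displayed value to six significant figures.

The integral term ∫_4^42 ln(x) dx = 113.437.
Boundary: ½(f(4) + f(42)) = ½(1.38629 + 3.73767) = 2.56198.
Running total after boundary: 115.999.
k=1: B_{2}/(2)! × [f^{(1)}(42) − f^{(1)}(4)] = 1/12 × (0.0238095 − 0.250000) = -0.0188492.

S_1 ≈ 115.980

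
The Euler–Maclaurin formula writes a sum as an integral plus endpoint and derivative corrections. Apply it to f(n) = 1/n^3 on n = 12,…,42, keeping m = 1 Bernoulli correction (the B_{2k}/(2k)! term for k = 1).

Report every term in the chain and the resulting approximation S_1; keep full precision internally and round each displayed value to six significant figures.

The integral term ∫_12^42 1/x^3 dx = 0.00318878.
½[f(12) + f(42)] = ½[0.000578704 + 1.34975e-05] = 0.000296101.
So far: 0.00348488.
Correction k=1: B_{2}/2! · (f^{(1)}(42) − f^{(1)}(12)) = 1/12 · (-9.64104e-07 − (-0.000144676)) = 1.19760e-05.

S_1 ≈ 0.00349685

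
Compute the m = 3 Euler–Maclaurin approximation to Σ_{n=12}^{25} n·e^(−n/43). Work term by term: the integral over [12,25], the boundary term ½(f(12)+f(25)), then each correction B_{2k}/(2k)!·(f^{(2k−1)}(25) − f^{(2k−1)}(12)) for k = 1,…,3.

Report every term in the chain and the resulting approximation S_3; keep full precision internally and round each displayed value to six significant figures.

∫_12^25 x·e^(−x/43) dx evaluates to 154.232.
Boundary: ½(f(12) + f(25)) = ½(9.07785 + 13.9779) = 11.5279.
So far: 165.760.
k=1: B_{2}/(2)! × [f^{(1)}(25) − f^{(1)}(12)] = 1/12 × (0.234049 − 0.545374) = -0.0259438.
Partial sum through k=1: 165.734.
k=2: B_{4}/(4)! × [f^{(3)}(25) − f^{(3)}(12)] = −1/720 × (0.000731360 − 0.00111322) = 5.30365e-07.
Partial sum through k=2: 165.734.
k=3: B_{6}/(6)! × [f^{(5)}(25) − f^{(5)}(12)] = 1/30240 × (7.22628e-07 − 1.04461e-06) = -1.06477e-11.

S_3 ≈ 165.734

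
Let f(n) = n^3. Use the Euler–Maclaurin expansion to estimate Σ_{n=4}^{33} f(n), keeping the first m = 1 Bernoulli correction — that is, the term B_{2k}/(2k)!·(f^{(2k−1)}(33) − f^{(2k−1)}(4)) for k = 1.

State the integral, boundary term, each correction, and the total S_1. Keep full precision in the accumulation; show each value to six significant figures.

S_1 ≈ 314685

∫_4^33 x^3 dx evaluates to 296416.
Endpoint term: (f(4) + f(33))/2 = (64.0000 + 35937.0)/2 = 18000.5.
Integral + boundary = 314417.
k=1: B_{2}/(2)! × [f^{(1)}(33) − f^{(1)}(4)] = 1/12 × (3267.00 − 48.0000) = 268.250.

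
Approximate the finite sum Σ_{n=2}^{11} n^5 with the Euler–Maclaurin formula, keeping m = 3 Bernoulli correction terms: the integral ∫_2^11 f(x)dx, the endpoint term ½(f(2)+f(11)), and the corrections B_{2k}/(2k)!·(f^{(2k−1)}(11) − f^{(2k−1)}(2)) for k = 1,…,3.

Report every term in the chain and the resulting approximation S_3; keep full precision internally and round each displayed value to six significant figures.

S_3 ≈ 381875

∫_2^11 x^5 dx evaluates to 295250.
Boundary: ½(f(2) + f(11)) = ½(32.0000 + 161051) = 80541.5.
Integral + boundary = 375791.
k=1: B_{2}/(2)! × [f^{(1)}(11) − f^{(1)}(2)] = 1/12 × (73205.0 − 80.0000) = 6093.75.
After k=1: 381885.
k=2: B_{4}/(4)! × [f^{(3)}(11) − f^{(3)}(2)] = −1/720 × (7260.00 − 240.000) = -9.75000.
After k=2: 381875.
k=3: B_{6}/(6)! × [f^{(5)}(11) − f^{(5)}(2)] = 1/30240 × (120.000 − 120.000) = 0.00000.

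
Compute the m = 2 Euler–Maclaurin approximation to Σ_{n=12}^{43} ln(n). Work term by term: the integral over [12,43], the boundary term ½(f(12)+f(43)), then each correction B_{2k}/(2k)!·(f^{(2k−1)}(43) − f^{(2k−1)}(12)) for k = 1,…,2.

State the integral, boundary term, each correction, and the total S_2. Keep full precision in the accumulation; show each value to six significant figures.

∫_12^43 ln(x) dx evaluates to 100.913.
Endpoint term: (f(12) + f(43))/2 = (2.48491 + 3.76120)/2 = 3.12305.
Integral + boundary = 104.036.
k=1: B_{2}/(2)! × [f^{(1)}(43) − f^{(1)}(12)] = 1/12 × (0.0232558 − 0.0833333) = -0.00500646.
Partial sum through k=1: 104.031.
k=2: B_{4}/(4)! × [f^{(3)}(43) − f^{(3)}(12)] = −1/720 × (2.51550e-05 − 0.00115741) = 1.57257e-06.

S_2 ≈ 104.031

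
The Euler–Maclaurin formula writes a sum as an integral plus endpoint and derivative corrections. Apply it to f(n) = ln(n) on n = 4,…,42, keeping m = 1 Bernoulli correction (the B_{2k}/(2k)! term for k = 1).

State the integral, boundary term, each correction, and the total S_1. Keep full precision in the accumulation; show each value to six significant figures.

The integral term ∫_4^42 ln(x) dx = 113.437.
Boundary: ½(f(4) + f(42)) = ½(1.38629 + 3.73767) = 2.56198.
Running total after boundary: 115.999.
k=1: B_{2}/(2)! × [f^{(1)}(42) − f^{(1)}(4)] = 1/12 × (0.0238095 − 0.250000) = -0.0188492.

S_1 ≈ 115.980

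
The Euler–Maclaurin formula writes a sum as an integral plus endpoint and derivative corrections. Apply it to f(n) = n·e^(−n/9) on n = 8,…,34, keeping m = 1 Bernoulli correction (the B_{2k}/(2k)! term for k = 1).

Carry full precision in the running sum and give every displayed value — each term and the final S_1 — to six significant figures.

S_1 ≈ 56.0723

The integral term ∫_8^34 x·e^(−x/9) dx = 54.0481.
½[f(8) + f(34)] = ½[3.28890 + 0.777698] = 2.03330.
Integral + boundary = 56.0814.
Correction k=1: B_{2}/2! · (f^{(1)}(34) − f^{(1)}(8)) = 1/12 · (-0.0635374 − 0.0456791) = -0.00910138.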